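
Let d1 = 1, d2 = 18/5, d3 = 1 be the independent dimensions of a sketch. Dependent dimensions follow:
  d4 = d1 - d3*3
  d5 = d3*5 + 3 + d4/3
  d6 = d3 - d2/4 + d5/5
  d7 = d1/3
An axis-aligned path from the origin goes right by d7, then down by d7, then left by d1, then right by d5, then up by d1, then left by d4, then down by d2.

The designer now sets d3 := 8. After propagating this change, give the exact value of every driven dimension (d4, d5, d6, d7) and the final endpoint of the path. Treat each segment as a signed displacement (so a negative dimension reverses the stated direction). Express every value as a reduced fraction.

d4 = -23
d5 = 106/3
d6 = 85/6
d7 = 1/3
endpoint = (173/3, -44/15)

Apply edit: d3 := 8
  d4 = d1 - d3*3 = -23
  d5 = d3*5 + 3 + d4/3 = 106/3
  d6 = d3 - d2/4 + d5/5 = 85/6
  d7 = d1/3 = 1/3
Walk from origin (0, 0):
  seg 1: right by d7 = 1/3 → (1/3, 0)
  seg 2: down by d7 = 1/3 → (1/3, -1/3)
  seg 3: left by d1 = 1 → (-2/3, -1/3)
  seg 4: right by d5 = 106/3 → (104/3, -1/3)
  seg 5: up by d1 = 1 → (104/3, 2/3)
  seg 6: left by d4 = -23 → (173/3, 2/3)
  seg 7: down by d2 = 18/5 → (173/3, -44/15)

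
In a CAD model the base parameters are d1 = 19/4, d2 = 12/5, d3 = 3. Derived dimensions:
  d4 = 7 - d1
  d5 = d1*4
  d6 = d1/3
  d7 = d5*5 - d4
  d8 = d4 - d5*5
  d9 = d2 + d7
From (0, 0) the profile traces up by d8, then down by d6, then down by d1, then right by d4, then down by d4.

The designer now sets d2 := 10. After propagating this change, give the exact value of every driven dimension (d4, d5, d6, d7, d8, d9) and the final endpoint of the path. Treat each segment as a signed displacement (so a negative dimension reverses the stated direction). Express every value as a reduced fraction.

Apply edit: d2 := 10
  d4 = 7 - d1 = 9/4
  d5 = d1*4 = 19
  d6 = d1/3 = 19/12
  d7 = d5*5 - d4 = 371/4
  d8 = d4 - d5*5 = -371/4
  d9 = d2 + d7 = 411/4
Walk from origin (0, 0):
  seg 1: up by d8 = -371/4 → (0, -371/4)
  seg 2: down by d6 = 19/12 → (0, -283/3)
  seg 3: down by d1 = 19/4 → (0, -1189/12)
  seg 4: right by d4 = 9/4 → (9/4, -1189/12)
  seg 5: down by d4 = 9/4 → (9/4, -304/3)

d4 = 9/4
d5 = 19
d6 = 19/12
d7 = 371/4
d8 = -371/4
d9 = 411/4
endpoint = (9/4, -304/3)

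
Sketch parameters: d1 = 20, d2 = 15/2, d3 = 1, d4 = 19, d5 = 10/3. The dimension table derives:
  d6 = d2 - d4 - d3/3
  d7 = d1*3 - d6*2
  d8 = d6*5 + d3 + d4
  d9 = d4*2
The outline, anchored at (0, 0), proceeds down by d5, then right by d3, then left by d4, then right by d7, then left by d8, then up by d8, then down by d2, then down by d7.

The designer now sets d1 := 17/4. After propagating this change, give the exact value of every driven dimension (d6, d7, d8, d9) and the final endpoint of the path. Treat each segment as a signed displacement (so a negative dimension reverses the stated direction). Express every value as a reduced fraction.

d6 = -71/6
d7 = 437/12
d8 = -235/6
d9 = 38
endpoint = (691/12, -1037/12)

Apply edit: d1 := 17/4
  d6 = d2 - d4 - d3/3 = -71/6
  d7 = d1*3 - d6*2 = 437/12
  d8 = d6*5 + d3 + d4 = -235/6
  d9 = d4*2 = 38
Walk from origin (0, 0):
  seg 1: down by d5 = 10/3 → (0, -10/3)
  seg 2: right by d3 = 1 → (1, -10/3)
  seg 3: left by d4 = 19 → (-18, -10/3)
  seg 4: right by d7 = 437/12 → (221/12, -10/3)
  seg 5: left by d8 = -235/6 → (691/12, -10/3)
  seg 6: up by d8 = -235/6 → (691/12, -85/2)
  seg 7: down by d2 = 15/2 → (691/12, -50)
  seg 8: down by d7 = 437/12 → (691/12, -1037/12)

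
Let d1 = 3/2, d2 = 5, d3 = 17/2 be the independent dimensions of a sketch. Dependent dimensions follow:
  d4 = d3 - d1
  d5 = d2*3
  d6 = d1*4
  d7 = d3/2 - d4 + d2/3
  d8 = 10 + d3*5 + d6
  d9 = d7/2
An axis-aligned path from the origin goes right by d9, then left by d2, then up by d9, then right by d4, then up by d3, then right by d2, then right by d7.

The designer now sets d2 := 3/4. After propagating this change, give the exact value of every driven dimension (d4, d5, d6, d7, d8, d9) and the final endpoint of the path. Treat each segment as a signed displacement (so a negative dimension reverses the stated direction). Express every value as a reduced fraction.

Apply edit: d2 := 3/4
  d4 = d3 - d1 = 7
  d5 = d2*3 = 9/4
  d6 = d1*4 = 6
  d7 = d3/2 - d4 + d2/3 = -5/2
  d8 = 10 + d3*5 + d6 = 117/2
  d9 = d7/2 = -5/4
Walk from origin (0, 0):
  seg 1: right by d9 = -5/4 → (-5/4, 0)
  seg 2: left by d2 = 3/4 → (-2, 0)
  seg 3: up by d9 = -5/4 → (-2, -5/4)
  seg 4: right by d4 = 7 → (5, -5/4)
  seg 5: up by d3 = 17/2 → (5, 29/4)
  seg 6: right by d2 = 3/4 → (23/4, 29/4)
  seg 7: right by d7 = -5/2 → (13/4, 29/4)

d4 = 7
d5 = 9/4
d6 = 6
d7 = -5/2
d8 = 117/2
d9 = -5/4
endpoint = (13/4, 29/4)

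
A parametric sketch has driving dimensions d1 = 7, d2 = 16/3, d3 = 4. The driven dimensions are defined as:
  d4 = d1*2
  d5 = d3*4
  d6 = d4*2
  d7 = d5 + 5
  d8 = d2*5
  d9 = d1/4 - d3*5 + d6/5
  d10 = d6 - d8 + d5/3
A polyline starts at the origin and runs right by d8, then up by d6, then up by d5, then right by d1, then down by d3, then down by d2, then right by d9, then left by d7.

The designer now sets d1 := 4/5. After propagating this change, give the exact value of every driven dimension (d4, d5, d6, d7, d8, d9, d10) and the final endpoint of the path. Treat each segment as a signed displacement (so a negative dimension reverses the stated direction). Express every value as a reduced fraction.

d4 = 8/5
d5 = 16
d6 = 16/5
d7 = 21
d8 = 80/3
d9 = -479/25
d10 = -272/15
endpoint = (-952/75, 148/15)

Apply edit: d1 := 4/5
  d4 = d1*2 = 8/5
  d5 = d3*4 = 16
  d6 = d4*2 = 16/5
  d7 = d5 + 5 = 21
  d8 = d2*5 = 80/3
  d9 = d1/4 - d3*5 + d6/5 = -479/25
  d10 = d6 - d8 + d5/3 = -272/15
Walk from origin (0, 0):
  seg 1: right by d8 = 80/3 → (80/3, 0)
  seg 2: up by d6 = 16/5 → (80/3, 16/5)
  seg 3: up by d5 = 16 → (80/3, 96/5)
  seg 4: right by d1 = 4/5 → (412/15, 96/5)
  seg 5: down by d3 = 4 → (412/15, 76/5)
  seg 6: down by d2 = 16/3 → (412/15, 148/15)
  seg 7: right by d9 = -479/25 → (623/75, 148/15)
  seg 8: left by d7 = 21 → (-952/75, 148/15)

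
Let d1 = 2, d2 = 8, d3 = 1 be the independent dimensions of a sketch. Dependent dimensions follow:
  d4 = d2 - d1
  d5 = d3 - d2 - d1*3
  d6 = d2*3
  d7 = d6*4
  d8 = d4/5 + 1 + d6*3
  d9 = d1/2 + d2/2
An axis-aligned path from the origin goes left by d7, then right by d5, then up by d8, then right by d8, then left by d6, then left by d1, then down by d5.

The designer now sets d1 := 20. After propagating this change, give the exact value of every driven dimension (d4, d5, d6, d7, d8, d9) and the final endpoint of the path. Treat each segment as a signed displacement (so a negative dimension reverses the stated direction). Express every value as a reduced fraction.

d4 = -12
d5 = -67
d6 = 24
d7 = 96
d8 = 353/5
d9 = 14
endpoint = (-682/5, 688/5)

Apply edit: d1 := 20
  d4 = d2 - d1 = -12
  d5 = d3 - d2 - d1*3 = -67
  d6 = d2*3 = 24
  d7 = d6*4 = 96
  d8 = d4/5 + 1 + d6*3 = 353/5
  d9 = d1/2 + d2/2 = 14
Walk from origin (0, 0):
  seg 1: left by d7 = 96 → (-96, 0)
  seg 2: right by d5 = -67 → (-163, 0)
  seg 3: up by d8 = 353/5 → (-163, 353/5)
  seg 4: right by d8 = 353/5 → (-462/5, 353/5)
  seg 5: left by d6 = 24 → (-582/5, 353/5)
  seg 6: left by d1 = 20 → (-682/5, 353/5)
  seg 7: down by d5 = -67 → (-682/5, 688/5)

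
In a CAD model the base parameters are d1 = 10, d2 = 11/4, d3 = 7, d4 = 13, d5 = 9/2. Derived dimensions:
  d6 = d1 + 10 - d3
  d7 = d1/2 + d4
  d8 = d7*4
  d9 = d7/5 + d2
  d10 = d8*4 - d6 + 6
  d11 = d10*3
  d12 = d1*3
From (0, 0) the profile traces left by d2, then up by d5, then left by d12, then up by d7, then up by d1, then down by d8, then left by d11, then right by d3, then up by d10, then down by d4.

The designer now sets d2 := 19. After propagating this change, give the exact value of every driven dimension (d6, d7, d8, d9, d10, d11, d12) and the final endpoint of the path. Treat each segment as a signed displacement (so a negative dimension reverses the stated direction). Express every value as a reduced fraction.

d6 = 13
d7 = 18
d8 = 72
d9 = 113/5
d10 = 281
d11 = 843
d12 = 30
endpoint = (-885, 457/2)

Apply edit: d2 := 19
  d6 = d1 + 10 - d3 = 13
  d7 = d1/2 + d4 = 18
  d8 = d7*4 = 72
  d9 = d7/5 + d2 = 113/5
  d10 = d8*4 - d6 + 6 = 281
  d11 = d10*3 = 843
  d12 = d1*3 = 30
Walk from origin (0, 0):
  seg 1: left by d2 = 19 → (-19, 0)
  seg 2: up by d5 = 9/2 → (-19, 9/2)
  seg 3: left by d12 = 30 → (-49, 9/2)
  seg 4: up by d7 = 18 → (-49, 45/2)
  seg 5: up by d1 = 10 → (-49, 65/2)
  seg 6: down by d8 = 72 → (-49, -79/2)
  seg 7: left by d11 = 843 → (-892, -79/2)
  seg 8: right by d3 = 7 → (-885, -79/2)
  seg 9: up by d10 = 281 → (-885, 483/2)
  seg 10: down by d4 = 13 → (-885, 457/2)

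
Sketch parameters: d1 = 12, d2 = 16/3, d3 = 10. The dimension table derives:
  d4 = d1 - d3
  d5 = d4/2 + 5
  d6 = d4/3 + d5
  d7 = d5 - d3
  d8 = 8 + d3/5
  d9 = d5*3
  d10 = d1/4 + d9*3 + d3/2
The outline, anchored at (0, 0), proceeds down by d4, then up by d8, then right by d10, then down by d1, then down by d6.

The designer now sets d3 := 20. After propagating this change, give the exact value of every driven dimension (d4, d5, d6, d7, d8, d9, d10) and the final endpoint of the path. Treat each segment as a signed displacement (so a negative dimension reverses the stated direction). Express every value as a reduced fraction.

Apply edit: d3 := 20
  d4 = d1 - d3 = -8
  d5 = d4/2 + 5 = 1
  d6 = d4/3 + d5 = -5/3
  d7 = d5 - d3 = -19
  d8 = 8 + d3/5 = 12
  d9 = d5*3 = 3
  d10 = d1/4 + d9*3 + d3/2 = 22
Walk from origin (0, 0):
  seg 1: down by d4 = -8 → (0, 8)
  seg 2: up by d8 = 12 → (0, 20)
  seg 3: right by d10 = 22 → (22, 20)
  seg 4: down by d1 = 12 → (22, 8)
  seg 5: down by d6 = -5/3 → (22, 29/3)

d4 = -8
d5 = 1
d6 = -5/3
d7 = -19
d8 = 12
d9 = 3
d10 = 22
endpoint = (22, 29/3)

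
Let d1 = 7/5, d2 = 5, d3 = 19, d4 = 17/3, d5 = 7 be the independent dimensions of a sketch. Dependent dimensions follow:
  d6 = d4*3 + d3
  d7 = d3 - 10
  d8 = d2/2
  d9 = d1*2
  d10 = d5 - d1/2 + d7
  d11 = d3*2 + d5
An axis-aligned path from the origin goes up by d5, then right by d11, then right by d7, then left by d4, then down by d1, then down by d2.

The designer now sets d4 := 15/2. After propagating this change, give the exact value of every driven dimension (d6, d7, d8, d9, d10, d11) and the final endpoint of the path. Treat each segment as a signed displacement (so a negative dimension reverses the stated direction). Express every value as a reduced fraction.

Apply edit: d4 := 15/2
  d6 = d4*3 + d3 = 83/2
  d7 = d3 - 10 = 9
  d8 = d2/2 = 5/2
  d9 = d1*2 = 14/5
  d10 = d5 - d1/2 + d7 = 153/10
  d11 = d3*2 + d5 = 45
Walk from origin (0, 0):
  seg 1: up by d5 = 7 → (0, 7)
  seg 2: right by d11 = 45 → (45, 7)
  seg 3: right by d7 = 9 → (54, 7)
  seg 4: left by d4 = 15/2 → (93/2, 7)
  seg 5: down by d1 = 7/5 → (93/2, 28/5)
  seg 6: down by d2 = 5 → (93/2, 3/5)

d6 = 83/2
d7 = 9
d8 = 5/2
d9 = 14/5
d10 = 153/10
d11 = 45
endpoint = (93/2, 3/5)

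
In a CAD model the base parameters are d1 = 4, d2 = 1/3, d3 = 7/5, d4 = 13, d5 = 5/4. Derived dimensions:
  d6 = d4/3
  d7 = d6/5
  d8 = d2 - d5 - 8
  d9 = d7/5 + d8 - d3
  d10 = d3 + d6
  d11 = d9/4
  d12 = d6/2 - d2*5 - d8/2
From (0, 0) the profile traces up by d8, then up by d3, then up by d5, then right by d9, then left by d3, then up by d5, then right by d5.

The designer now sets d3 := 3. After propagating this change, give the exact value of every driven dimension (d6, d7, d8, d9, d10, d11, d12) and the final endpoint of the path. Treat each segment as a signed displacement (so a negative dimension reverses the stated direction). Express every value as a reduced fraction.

d6 = 13/3
d7 = 13/15
d8 = -107/12
d9 = -3523/300
d10 = 22/3
d11 = -3523/1200
d12 = 119/24
endpoint = (-1012/75, -41/12)

Apply edit: d3 := 3
  d6 = d4/3 = 13/3
  d7 = d6/5 = 13/15
  d8 = d2 - d5 - 8 = -107/12
  d9 = d7/5 + d8 - d3 = -3523/300
  d10 = d3 + d6 = 22/3
  d11 = d9/4 = -3523/1200
  d12 = d6/2 - d2*5 - d8/2 = 119/24
Walk from origin (0, 0):
  seg 1: up by d8 = -107/12 → (0, -107/12)
  seg 2: up by d3 = 3 → (0, -71/12)
  seg 3: up by d5 = 5/4 → (0, -14/3)
  seg 4: right by d9 = -3523/300 → (-3523/300, -14/3)
  seg 5: left by d3 = 3 → (-4423/300, -14/3)
  seg 6: up by d5 = 5/4 → (-4423/300, -41/12)
  seg 7: right by d5 = 5/4 → (-1012/75, -41/12)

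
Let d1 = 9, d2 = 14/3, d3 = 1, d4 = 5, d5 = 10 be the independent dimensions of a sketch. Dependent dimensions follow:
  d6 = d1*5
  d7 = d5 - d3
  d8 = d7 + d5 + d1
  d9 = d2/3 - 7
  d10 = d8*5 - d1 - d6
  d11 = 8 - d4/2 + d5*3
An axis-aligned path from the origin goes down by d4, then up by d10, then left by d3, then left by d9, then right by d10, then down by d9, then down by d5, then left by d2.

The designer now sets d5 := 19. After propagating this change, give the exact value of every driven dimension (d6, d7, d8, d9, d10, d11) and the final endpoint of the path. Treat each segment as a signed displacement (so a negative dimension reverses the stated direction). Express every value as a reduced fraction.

Apply edit: d5 := 19
  d6 = d1*5 = 45
  d7 = d5 - d3 = 18
  d8 = d7 + d5 + d1 = 46
  d9 = d2/3 - 7 = -49/9
  d10 = d8*5 - d1 - d6 = 176
  d11 = 8 - d4/2 + d5*3 = 125/2
Walk from origin (0, 0):
  seg 1: down by d4 = 5 → (0, -5)
  seg 2: up by d10 = 176 → (0, 171)
  seg 3: left by d3 = 1 → (-1, 171)
  seg 4: left by d9 = -49/9 → (40/9, 171)
  seg 5: right by d10 = 176 → (1624/9, 171)
  seg 6: down by d9 = -49/9 → (1624/9, 1588/9)
  seg 7: down by d5 = 19 → (1624/9, 1417/9)
  seg 8: left by d2 = 14/3 → (1582/9, 1417/9)

d6 = 45
d7 = 18
d8 = 46
d9 = -49/9
d10 = 176
d11 = 125/2
endpoint = (1582/9, 1417/9)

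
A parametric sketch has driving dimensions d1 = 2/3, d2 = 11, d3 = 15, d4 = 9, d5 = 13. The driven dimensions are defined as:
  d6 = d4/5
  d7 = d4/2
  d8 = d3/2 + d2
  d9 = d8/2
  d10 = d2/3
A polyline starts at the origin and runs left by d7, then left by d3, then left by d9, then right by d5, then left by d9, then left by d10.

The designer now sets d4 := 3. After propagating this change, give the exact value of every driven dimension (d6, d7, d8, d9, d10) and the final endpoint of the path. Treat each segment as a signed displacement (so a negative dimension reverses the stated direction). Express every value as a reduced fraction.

d6 = 3/5
d7 = 3/2
d8 = 37/2
d9 = 37/4
d10 = 11/3
endpoint = (-77/3, 0)

Apply edit: d4 := 3
  d6 = d4/5 = 3/5
  d7 = d4/2 = 3/2
  d8 = d3/2 + d2 = 37/2
  d9 = d8/2 = 37/4
  d10 = d2/3 = 11/3
Walk from origin (0, 0):
  seg 1: left by d7 = 3/2 → (-3/2, 0)
  seg 2: left by d3 = 15 → (-33/2, 0)
  seg 3: left by d9 = 37/4 → (-103/4, 0)
  seg 4: right by d5 = 13 → (-51/4, 0)
  seg 5: left by d9 = 37/4 → (-22, 0)
  seg 6: left by d10 = 11/3 → (-77/3, 0)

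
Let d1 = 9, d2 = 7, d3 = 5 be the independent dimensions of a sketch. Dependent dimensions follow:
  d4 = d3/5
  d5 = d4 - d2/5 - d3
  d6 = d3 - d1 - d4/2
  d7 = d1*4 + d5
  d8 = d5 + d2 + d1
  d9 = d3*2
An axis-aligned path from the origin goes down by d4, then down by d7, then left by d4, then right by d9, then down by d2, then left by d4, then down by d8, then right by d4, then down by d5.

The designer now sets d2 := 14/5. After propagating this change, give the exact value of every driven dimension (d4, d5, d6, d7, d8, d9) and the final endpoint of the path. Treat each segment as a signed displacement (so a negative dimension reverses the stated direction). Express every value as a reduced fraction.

d4 = 1
d5 = -114/25
d6 = -9/2
d7 = 786/25
d8 = 181/25
d9 = 10
endpoint = (9, -948/25)

Apply edit: d2 := 14/5
  d4 = d3/5 = 1
  d5 = d4 - d2/5 - d3 = -114/25
  d6 = d3 - d1 - d4/2 = -9/2
  d7 = d1*4 + d5 = 786/25
  d8 = d5 + d2 + d1 = 181/25
  d9 = d3*2 = 10
Walk from origin (0, 0):
  seg 1: down by d4 = 1 → (0, -1)
  seg 2: down by d7 = 786/25 → (0, -811/25)
  seg 3: left by d4 = 1 → (-1, -811/25)
  seg 4: right by d9 = 10 → (9, -811/25)
  seg 5: down by d2 = 14/5 → (9, -881/25)
  seg 6: left by d4 = 1 → (8, -881/25)
  seg 7: down by d8 = 181/25 → (8, -1062/25)
  seg 8: right by d4 = 1 → (9, -1062/25)
  seg 9: down by d5 = -114/25 → (9, -948/25)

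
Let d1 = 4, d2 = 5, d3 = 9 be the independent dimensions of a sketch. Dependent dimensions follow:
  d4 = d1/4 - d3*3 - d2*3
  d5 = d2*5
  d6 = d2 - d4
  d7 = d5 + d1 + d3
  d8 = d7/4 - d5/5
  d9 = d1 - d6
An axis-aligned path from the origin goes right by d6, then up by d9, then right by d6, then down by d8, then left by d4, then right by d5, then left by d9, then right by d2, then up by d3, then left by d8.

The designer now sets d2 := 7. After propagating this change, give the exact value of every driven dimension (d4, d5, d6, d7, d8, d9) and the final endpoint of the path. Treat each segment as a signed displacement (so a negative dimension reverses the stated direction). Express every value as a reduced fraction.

Apply edit: d2 := 7
  d4 = d1/4 - d3*3 - d2*3 = -47
  d5 = d2*5 = 35
  d6 = d2 - d4 = 54
  d7 = d5 + d1 + d3 = 48
  d8 = d7/4 - d5/5 = 5
  d9 = d1 - d6 = -50
Walk from origin (0, 0):
  seg 1: right by d6 = 54 → (54, 0)
  seg 2: up by d9 = -50 → (54, -50)
  seg 3: right by d6 = 54 → (108, -50)
  seg 4: down by d8 = 5 → (108, -55)
  seg 5: left by d4 = -47 → (155, -55)
  seg 6: right by d5 = 35 → (190, -55)
  seg 7: left by d9 = -50 → (240, -55)
  seg 8: right by d2 = 7 → (247, -55)
  seg 9: up by d3 = 9 → (247, -46)
  seg 10: left by d8 = 5 → (242, -46)

d4 = -47
d5 = 35
d6 = 54
d7 = 48
d8 = 5
d9 = -50
endpoint = (242, -46)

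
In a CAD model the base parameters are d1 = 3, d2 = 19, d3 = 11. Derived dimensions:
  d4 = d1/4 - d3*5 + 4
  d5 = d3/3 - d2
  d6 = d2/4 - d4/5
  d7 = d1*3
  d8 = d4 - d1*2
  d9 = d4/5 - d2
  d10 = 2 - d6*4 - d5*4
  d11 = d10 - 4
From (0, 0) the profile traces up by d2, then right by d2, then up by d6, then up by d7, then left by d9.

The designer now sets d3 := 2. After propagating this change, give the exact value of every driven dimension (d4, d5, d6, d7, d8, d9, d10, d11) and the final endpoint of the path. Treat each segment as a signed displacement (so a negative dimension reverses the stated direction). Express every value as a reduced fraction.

d4 = -21/4
d5 = -55/3
d6 = 29/5
d7 = 9
d8 = -45/4
d9 = -401/20
d10 = 782/15
d11 = 722/15
endpoint = (781/20, 169/5)

Apply edit: d3 := 2
  d4 = d1/4 - d3*5 + 4 = -21/4
  d5 = d3/3 - d2 = -55/3
  d6 = d2/4 - d4/5 = 29/5
  d7 = d1*3 = 9
  d8 = d4 - d1*2 = -45/4
  d9 = d4/5 - d2 = -401/20
  d10 = 2 - d6*4 - d5*4 = 782/15
  d11 = d10 - 4 = 722/15
Walk from origin (0, 0):
  seg 1: up by d2 = 19 → (0, 19)
  seg 2: right by d2 = 19 → (19, 19)
  seg 3: up by d6 = 29/5 → (19, 124/5)
  seg 4: up by d7 = 9 → (19, 169/5)
  seg 5: left by d9 = -401/20 → (781/20, 169/5)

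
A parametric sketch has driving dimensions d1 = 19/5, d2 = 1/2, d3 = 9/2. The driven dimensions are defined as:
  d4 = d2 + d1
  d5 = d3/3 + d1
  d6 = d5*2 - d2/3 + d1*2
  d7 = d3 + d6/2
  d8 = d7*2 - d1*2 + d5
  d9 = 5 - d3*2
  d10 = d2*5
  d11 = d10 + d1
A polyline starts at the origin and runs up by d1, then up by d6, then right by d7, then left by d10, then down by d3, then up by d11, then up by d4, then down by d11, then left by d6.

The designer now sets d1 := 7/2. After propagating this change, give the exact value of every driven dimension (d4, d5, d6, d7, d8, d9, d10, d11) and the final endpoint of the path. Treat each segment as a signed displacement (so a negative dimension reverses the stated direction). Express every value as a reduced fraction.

d4 = 4
d5 = 5
d6 = 101/6
d7 = 155/12
d8 = 143/6
d9 = -4
d10 = 5/2
d11 = 6
endpoint = (-77/12, 119/6)

Apply edit: d1 := 7/2
  d4 = d2 + d1 = 4
  d5 = d3/3 + d1 = 5
  d6 = d5*2 - d2/3 + d1*2 = 101/6
  d7 = d3 + d6/2 = 155/12
  d8 = d7*2 - d1*2 + d5 = 143/6
  d9 = 5 - d3*2 = -4
  d10 = d2*5 = 5/2
  d11 = d10 + d1 = 6
Walk from origin (0, 0):
  seg 1: up by d1 = 7/2 → (0, 7/2)
  seg 2: up by d6 = 101/6 → (0, 61/3)
  seg 3: right by d7 = 155/12 → (155/12, 61/3)
  seg 4: left by d10 = 5/2 → (125/12, 61/3)
  seg 5: down by d3 = 9/2 → (125/12, 95/6)
  seg 6: up by d11 = 6 → (125/12, 131/6)
  seg 7: up by d4 = 4 → (125/12, 155/6)
  seg 8: down by d11 = 6 → (125/12, 119/6)
  seg 9: left by d6 = 101/6 → (-77/12, 119/6)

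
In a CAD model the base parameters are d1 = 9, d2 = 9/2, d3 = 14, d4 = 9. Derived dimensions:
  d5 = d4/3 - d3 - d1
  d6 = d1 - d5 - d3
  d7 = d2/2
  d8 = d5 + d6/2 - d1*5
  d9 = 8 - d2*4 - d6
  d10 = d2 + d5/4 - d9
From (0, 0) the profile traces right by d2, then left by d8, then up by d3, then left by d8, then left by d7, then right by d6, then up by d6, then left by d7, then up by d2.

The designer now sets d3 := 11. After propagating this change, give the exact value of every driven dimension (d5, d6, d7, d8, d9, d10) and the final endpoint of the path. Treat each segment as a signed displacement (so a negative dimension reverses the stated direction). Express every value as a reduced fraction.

Apply edit: d3 := 11
  d5 = d4/3 - d3 - d1 = -17
  d6 = d1 - d5 - d3 = 15
  d7 = d2/2 = 9/4
  d8 = d5 + d6/2 - d1*5 = -109/2
  d9 = 8 - d2*4 - d6 = -25
  d10 = d2 + d5/4 - d9 = 101/4
Walk from origin (0, 0):
  seg 1: right by d2 = 9/2 → (9/2, 0)
  seg 2: left by d8 = -109/2 → (59, 0)
  seg 3: up by d3 = 11 → (59, 11)
  seg 4: left by d8 = -109/2 → (227/2, 11)
  seg 5: left by d7 = 9/4 → (445/4, 11)
  seg 6: right by d6 = 15 → (505/4, 11)
  seg 7: up by d6 = 15 → (505/4, 26)
  seg 8: left by d7 = 9/4 → (124, 26)
  seg 9: up by d2 = 9/2 → (124, 61/2)

d5 = -17
d6 = 15
d7 = 9/4
d8 = -109/2
d9 = -25
d10 = 101/4
endpoint = (124, 61/2)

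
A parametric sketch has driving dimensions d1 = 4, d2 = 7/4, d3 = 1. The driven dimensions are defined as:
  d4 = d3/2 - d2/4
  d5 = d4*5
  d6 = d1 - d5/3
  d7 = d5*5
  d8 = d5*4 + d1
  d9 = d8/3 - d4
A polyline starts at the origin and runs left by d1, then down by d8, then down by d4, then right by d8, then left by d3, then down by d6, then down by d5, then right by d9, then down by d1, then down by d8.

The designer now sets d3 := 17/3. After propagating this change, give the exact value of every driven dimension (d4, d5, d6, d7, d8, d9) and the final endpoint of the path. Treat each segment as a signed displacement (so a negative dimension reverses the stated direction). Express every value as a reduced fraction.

d4 = 115/48
d5 = 575/48
d6 = 1/144
d7 = 2875/48
d8 = 623/12
d9 = 2147/144
endpoint = (8231/144, -17599/144)

Apply edit: d3 := 17/3
  d4 = d3/2 - d2/4 = 115/48
  d5 = d4*5 = 575/48
  d6 = d1 - d5/3 = 1/144
  d7 = d5*5 = 2875/48
  d8 = d5*4 + d1 = 623/12
  d9 = d8/3 - d4 = 2147/144
Walk from origin (0, 0):
  seg 1: left by d1 = 4 → (-4, 0)
  seg 2: down by d8 = 623/12 → (-4, -623/12)
  seg 3: down by d4 = 115/48 → (-4, -869/16)
  seg 4: right by d8 = 623/12 → (575/12, -869/16)
  seg 5: left by d3 = 17/3 → (169/4, -869/16)
  seg 6: down by d6 = 1/144 → (169/4, -3911/72)
  seg 7: down by d5 = 575/48 → (169/4, -9547/144)
  seg 8: right by d9 = 2147/144 → (8231/144, -9547/144)
  seg 9: down by d1 = 4 → (8231/144, -10123/144)
  seg 10: down by d8 = 623/12 → (8231/144, -17599/144)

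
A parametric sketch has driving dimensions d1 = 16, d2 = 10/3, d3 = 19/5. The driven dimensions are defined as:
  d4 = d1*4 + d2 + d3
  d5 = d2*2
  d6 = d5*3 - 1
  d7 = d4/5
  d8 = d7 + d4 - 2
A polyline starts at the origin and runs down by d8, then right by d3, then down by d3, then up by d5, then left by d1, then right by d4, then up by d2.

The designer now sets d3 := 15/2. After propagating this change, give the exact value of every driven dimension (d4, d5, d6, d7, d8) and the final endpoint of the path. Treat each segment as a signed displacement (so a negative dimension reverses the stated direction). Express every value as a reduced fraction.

d4 = 449/6
d5 = 20/3
d6 = 19
d7 = 449/30
d8 = 439/5
endpoint = (199/3, -853/10)

Apply edit: d3 := 15/2
  d4 = d1*4 + d2 + d3 = 449/6
  d5 = d2*2 = 20/3
  d6 = d5*3 - 1 = 19
  d7 = d4/5 = 449/30
  d8 = d7 + d4 - 2 = 439/5
Walk from origin (0, 0):
  seg 1: down by d8 = 439/5 → (0, -439/5)
  seg 2: right by d3 = 15/2 → (15/2, -439/5)
  seg 3: down by d3 = 15/2 → (15/2, -953/10)
  seg 4: up by d5 = 20/3 → (15/2, -2659/30)
  seg 5: left by d1 = 16 → (-17/2, -2659/30)
  seg 6: right by d4 = 449/6 → (199/3, -2659/30)
  seg 7: up by d2 = 10/3 → (199/3, -853/10)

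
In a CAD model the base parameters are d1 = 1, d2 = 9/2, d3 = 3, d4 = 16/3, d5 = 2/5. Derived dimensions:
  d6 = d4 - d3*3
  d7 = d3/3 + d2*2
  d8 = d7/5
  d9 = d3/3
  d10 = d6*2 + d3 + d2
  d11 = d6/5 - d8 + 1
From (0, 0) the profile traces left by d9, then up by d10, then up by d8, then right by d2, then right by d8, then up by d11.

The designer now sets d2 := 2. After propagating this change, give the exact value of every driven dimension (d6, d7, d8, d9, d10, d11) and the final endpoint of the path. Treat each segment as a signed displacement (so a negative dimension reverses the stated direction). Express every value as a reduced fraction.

d6 = -11/3
d7 = 5
d8 = 1
d9 = 1
d10 = -7/3
d11 = -11/15
endpoint = (2, -31/15)

Apply edit: d2 := 2
  d6 = d4 - d3*3 = -11/3
  d7 = d3/3 + d2*2 = 5
  d8 = d7/5 = 1
  d9 = d3/3 = 1
  d10 = d6*2 + d3 + d2 = -7/3
  d11 = d6/5 - d8 + 1 = -11/15
Walk from origin (0, 0):
  seg 1: left by d9 = 1 → (-1, 0)
  seg 2: up by d10 = -7/3 → (-1, -7/3)
  seg 3: up by d8 = 1 → (-1, -4/3)
  seg 4: right by d2 = 2 → (1, -4/3)
  seg 5: right by d8 = 1 → (2, -4/3)
  seg 6: up by d11 = -11/15 → (2, -31/15)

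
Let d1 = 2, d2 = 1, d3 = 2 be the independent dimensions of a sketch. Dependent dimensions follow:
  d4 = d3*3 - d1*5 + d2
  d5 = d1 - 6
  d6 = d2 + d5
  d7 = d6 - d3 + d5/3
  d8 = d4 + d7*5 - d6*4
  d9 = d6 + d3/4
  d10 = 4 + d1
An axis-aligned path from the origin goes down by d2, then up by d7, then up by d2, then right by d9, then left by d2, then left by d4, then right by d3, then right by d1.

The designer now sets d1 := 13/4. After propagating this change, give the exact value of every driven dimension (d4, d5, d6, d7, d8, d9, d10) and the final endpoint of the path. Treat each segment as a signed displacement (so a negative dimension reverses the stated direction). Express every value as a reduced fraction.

d4 = -37/4
d5 = -11/4
d6 = -7/4
d7 = -14/3
d8 = -307/12
d9 = -5/4
d10 = 29/4
endpoint = (49/4, -14/3)

Apply edit: d1 := 13/4
  d4 = d3*3 - d1*5 + d2 = -37/4
  d5 = d1 - 6 = -11/4
  d6 = d2 + d5 = -7/4
  d7 = d6 - d3 + d5/3 = -14/3
  d8 = d4 + d7*5 - d6*4 = -307/12
  d9 = d6 + d3/4 = -5/4
  d10 = 4 + d1 = 29/4
Walk from origin (0, 0):
  seg 1: down by d2 = 1 → (0, -1)
  seg 2: up by d7 = -14/3 → (0, -17/3)
  seg 3: up by d2 = 1 → (0, -14/3)
  seg 4: right by d9 = -5/4 → (-5/4, -14/3)
  seg 5: left by d2 = 1 → (-9/4, -14/3)
  seg 6: left by d4 = -37/4 → (7, -14/3)
  seg 7: right by d3 = 2 → (9, -14/3)
  seg 8: right by d1 = 13/4 → (49/4, -14/3)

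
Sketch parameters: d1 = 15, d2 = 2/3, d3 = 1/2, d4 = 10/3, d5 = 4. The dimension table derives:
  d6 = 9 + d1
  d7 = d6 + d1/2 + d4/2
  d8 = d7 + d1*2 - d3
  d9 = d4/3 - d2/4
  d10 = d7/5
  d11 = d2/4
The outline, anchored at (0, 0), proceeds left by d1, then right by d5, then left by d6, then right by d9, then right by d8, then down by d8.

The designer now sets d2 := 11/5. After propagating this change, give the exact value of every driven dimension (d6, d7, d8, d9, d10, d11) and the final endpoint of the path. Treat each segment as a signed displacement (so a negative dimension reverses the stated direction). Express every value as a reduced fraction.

Apply edit: d2 := 11/5
  d6 = 9 + d1 = 24
  d7 = d6 + d1/2 + d4/2 = 199/6
  d8 = d7 + d1*2 - d3 = 188/3
  d9 = d4/3 - d2/4 = 101/180
  d10 = d7/5 = 199/30
  d11 = d2/4 = 11/20
Walk from origin (0, 0):
  seg 1: left by d1 = 15 → (-15, 0)
  seg 2: right by d5 = 4 → (-11, 0)
  seg 3: left by d6 = 24 → (-35, 0)
  seg 4: right by d9 = 101/180 → (-6199/180, 0)
  seg 5: right by d8 = 188/3 → (5081/180, 0)
  seg 6: down by d8 = 188/3 → (5081/180, -188/3)

d6 = 24
d7 = 199/6
d8 = 188/3
d9 = 101/180
d10 = 199/30
d11 = 11/20
endpoint = (5081/180, -188/3)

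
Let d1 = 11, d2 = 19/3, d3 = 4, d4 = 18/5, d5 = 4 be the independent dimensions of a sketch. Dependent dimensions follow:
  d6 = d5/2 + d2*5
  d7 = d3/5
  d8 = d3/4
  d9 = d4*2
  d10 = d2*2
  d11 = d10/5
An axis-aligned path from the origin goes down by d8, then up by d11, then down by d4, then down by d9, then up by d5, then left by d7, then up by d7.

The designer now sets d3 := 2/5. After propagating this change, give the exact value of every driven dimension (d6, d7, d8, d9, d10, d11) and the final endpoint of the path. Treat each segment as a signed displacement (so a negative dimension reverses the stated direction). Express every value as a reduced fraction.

Apply edit: d3 := 2/5
  d6 = d5/2 + d2*5 = 101/3
  d7 = d3/5 = 2/25
  d8 = d3/4 = 1/10
  d9 = d4*2 = 36/5
  d10 = d2*2 = 38/3
  d11 = d10/5 = 38/15
Walk from origin (0, 0):
  seg 1: down by d8 = 1/10 → (0, -1/10)
  seg 2: up by d11 = 38/15 → (0, 73/30)
  seg 3: down by d4 = 18/5 → (0, -7/6)
  seg 4: down by d9 = 36/5 → (0, -251/30)
  seg 5: up by d5 = 4 → (0, -131/30)
  seg 6: left by d7 = 2/25 → (-2/25, -131/30)
  seg 7: up by d7 = 2/25 → (-2/25, -643/150)

d6 = 101/3
d7 = 2/25
d8 = 1/10
d9 = 36/5
d10 = 38/3
d11 = 38/15
endpoint = (-2/25, -643/150)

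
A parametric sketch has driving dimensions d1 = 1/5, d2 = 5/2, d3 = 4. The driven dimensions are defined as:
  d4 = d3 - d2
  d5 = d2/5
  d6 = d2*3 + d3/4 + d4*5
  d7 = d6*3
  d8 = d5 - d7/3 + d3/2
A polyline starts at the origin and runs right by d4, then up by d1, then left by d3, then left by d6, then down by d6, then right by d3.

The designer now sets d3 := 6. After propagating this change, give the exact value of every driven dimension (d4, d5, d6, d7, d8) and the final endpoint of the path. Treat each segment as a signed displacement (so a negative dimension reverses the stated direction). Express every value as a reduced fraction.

Apply edit: d3 := 6
  d4 = d3 - d2 = 7/2
  d5 = d2/5 = 1/2
  d6 = d2*3 + d3/4 + d4*5 = 53/2
  d7 = d6*3 = 159/2
  d8 = d5 - d7/3 + d3/2 = -23
Walk from origin (0, 0):
  seg 1: right by d4 = 7/2 → (7/2, 0)
  seg 2: up by d1 = 1/5 → (7/2, 1/5)
  seg 3: left by d3 = 6 → (-5/2, 1/5)
  seg 4: left by d6 = 53/2 → (-29, 1/5)
  seg 5: down by d6 = 53/2 → (-29, -263/10)
  seg 6: right by d3 = 6 → (-23, -263/10)

d4 = 7/2
d5 = 1/2
d6 = 53/2
d7 = 159/2
d8 = -23
endpoint = (-23, -263/10)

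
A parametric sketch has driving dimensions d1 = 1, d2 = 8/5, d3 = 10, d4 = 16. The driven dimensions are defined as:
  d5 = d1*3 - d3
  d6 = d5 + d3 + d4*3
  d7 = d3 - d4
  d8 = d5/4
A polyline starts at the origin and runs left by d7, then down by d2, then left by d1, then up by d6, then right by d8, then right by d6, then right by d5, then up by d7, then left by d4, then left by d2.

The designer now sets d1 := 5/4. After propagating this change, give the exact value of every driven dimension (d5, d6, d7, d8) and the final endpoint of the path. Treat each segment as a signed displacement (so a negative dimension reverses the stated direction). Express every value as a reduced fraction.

Apply edit: d1 := 5/4
  d5 = d1*3 - d3 = -25/4
  d6 = d5 + d3 + d4*3 = 207/4
  d7 = d3 - d4 = -6
  d8 = d5/4 = -25/16
Walk from origin (0, 0):
  seg 1: left by d7 = -6 → (6, 0)
  seg 2: down by d2 = 8/5 → (6, -8/5)
  seg 3: left by d1 = 5/4 → (19/4, -8/5)
  seg 4: up by d6 = 207/4 → (19/4, 1003/20)
  seg 5: right by d8 = -25/16 → (51/16, 1003/20)
  seg 6: right by d6 = 207/4 → (879/16, 1003/20)
  seg 7: right by d5 = -25/4 → (779/16, 1003/20)
  seg 8: up by d7 = -6 → (779/16, 883/20)
  seg 9: left by d4 = 16 → (523/16, 883/20)
  seg 10: left by d2 = 8/5 → (2487/80, 883/20)

d5 = -25/4
d6 = 207/4
d7 = -6
d8 = -25/16
endpoint = (2487/80, 883/20)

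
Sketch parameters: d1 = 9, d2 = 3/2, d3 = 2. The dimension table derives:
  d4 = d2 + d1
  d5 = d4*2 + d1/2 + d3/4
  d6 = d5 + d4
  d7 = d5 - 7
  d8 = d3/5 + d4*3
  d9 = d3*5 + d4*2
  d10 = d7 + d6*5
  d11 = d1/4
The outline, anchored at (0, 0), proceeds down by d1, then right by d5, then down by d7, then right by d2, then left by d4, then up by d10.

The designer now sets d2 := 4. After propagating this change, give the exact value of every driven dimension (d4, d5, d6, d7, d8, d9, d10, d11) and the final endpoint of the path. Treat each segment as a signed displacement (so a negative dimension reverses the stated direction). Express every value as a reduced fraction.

Apply edit: d2 := 4
  d4 = d2 + d1 = 13
  d5 = d4*2 + d1/2 + d3/4 = 31
  d6 = d5 + d4 = 44
  d7 = d5 - 7 = 24
  d8 = d3/5 + d4*3 = 197/5
  d9 = d3*5 + d4*2 = 36
  d10 = d7 + d6*5 = 244
  d11 = d1/4 = 9/4
Walk from origin (0, 0):
  seg 1: down by d1 = 9 → (0, -9)
  seg 2: right by d5 = 31 → (31, -9)
  seg 3: down by d7 = 24 → (31, -33)
  seg 4: right by d2 = 4 → (35, -33)
  seg 5: left by d4 = 13 → (22, -33)
  seg 6: up by d10 = 244 → (22, 211)

d4 = 13
d5 = 31
d6 = 44
d7 = 24
d8 = 197/5
d9 = 36
d10 = 244
d11 = 9/4
endpoint = (22, 211)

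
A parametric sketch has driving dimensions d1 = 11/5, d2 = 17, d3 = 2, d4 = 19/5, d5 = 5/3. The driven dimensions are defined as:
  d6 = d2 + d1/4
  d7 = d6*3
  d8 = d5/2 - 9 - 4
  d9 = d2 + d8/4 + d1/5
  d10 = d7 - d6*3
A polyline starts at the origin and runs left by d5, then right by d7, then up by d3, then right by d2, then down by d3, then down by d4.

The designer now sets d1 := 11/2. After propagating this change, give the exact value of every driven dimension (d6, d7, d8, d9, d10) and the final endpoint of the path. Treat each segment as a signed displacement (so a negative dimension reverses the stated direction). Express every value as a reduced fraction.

Apply edit: d1 := 11/2
  d6 = d2 + d1/4 = 147/8
  d7 = d6*3 = 441/8
  d8 = d5/2 - 9 - 4 = -73/6
  d9 = d2 + d8/4 + d1/5 = 1807/120
  d10 = d7 - d6*3 = 0
Walk from origin (0, 0):
  seg 1: left by d5 = 5/3 → (-5/3, 0)
  seg 2: right by d7 = 441/8 → (1283/24, 0)
  seg 3: up by d3 = 2 → (1283/24, 2)
  seg 4: right by d2 = 17 → (1691/24, 2)
  seg 5: down by d3 = 2 → (1691/24, 0)
  seg 6: down by d4 = 19/5 → (1691/24, -19/5)

d6 = 147/8
d7 = 441/8
d8 = -73/6
d9 = 1807/120
d10 = 0
endpoint = (1691/24, -19/5)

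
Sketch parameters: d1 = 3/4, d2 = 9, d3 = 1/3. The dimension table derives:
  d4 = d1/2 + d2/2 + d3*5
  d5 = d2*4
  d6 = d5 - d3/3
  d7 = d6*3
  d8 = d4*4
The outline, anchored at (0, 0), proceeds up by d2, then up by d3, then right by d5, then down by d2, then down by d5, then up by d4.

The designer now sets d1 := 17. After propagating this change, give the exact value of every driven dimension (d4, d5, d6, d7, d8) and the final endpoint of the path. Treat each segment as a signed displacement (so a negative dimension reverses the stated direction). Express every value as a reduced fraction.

Apply edit: d1 := 17
  d4 = d1/2 + d2/2 + d3*5 = 44/3
  d5 = d2*4 = 36
  d6 = d5 - d3/3 = 323/9
  d7 = d6*3 = 323/3
  d8 = d4*4 = 176/3
Walk from origin (0, 0):
  seg 1: up by d2 = 9 → (0, 9)
  seg 2: up by d3 = 1/3 → (0, 28/3)
  seg 3: right by d5 = 36 → (36, 28/3)
  seg 4: down by d2 = 9 → (36, 1/3)
  seg 5: down by d5 = 36 → (36, -107/3)
  seg 6: up by d4 = 44/3 → (36, -21)

d4 = 44/3
d5 = 36
d6 = 323/9
d7 = 323/3
d8 = 176/3
endpoint = (36, -21)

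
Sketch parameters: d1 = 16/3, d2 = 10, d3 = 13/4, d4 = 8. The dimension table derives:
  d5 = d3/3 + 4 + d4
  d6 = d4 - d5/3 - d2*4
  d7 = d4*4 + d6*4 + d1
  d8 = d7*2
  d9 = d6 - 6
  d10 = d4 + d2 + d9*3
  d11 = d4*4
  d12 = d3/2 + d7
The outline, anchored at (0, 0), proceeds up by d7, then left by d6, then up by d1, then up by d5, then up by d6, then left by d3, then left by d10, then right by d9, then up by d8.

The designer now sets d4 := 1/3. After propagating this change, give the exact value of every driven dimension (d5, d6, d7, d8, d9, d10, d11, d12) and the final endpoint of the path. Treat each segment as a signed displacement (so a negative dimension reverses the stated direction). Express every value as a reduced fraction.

Apply edit: d4 := 1/3
  d5 = d3/3 + 4 + d4 = 65/12
  d6 = d4 - d5/3 - d2*4 = -1493/36
  d7 = d4*4 + d6*4 + d1 = -1433/9
  d8 = d7*2 = -2866/9
  d9 = d6 - 6 = -1709/36
  d10 = d4 + d2 + d9*3 = -1585/12
  d11 = d4*4 = 4/3
  d12 = d3/2 + d7 = -11347/72
Walk from origin (0, 0):
  seg 1: up by d7 = -1433/9 → (0, -1433/9)
  seg 2: left by d6 = -1493/36 → (1493/36, -1433/9)
  seg 3: up by d1 = 16/3 → (1493/36, -1385/9)
  seg 4: up by d5 = 65/12 → (1493/36, -5345/36)
  seg 5: up by d6 = -1493/36 → (1493/36, -3419/18)
  seg 6: left by d3 = 13/4 → (344/9, -3419/18)
  seg 7: left by d10 = -1585/12 → (6131/36, -3419/18)
  seg 8: right by d9 = -1709/36 → (737/6, -3419/18)
  seg 9: up by d8 = -2866/9 → (737/6, -9151/18)

d5 = 65/12
d6 = -1493/36
d7 = -1433/9
d8 = -2866/9
d9 = -1709/36
d10 = -1585/12
d11 = 4/3
d12 = -11347/72
endpoint = (737/6, -9151/18)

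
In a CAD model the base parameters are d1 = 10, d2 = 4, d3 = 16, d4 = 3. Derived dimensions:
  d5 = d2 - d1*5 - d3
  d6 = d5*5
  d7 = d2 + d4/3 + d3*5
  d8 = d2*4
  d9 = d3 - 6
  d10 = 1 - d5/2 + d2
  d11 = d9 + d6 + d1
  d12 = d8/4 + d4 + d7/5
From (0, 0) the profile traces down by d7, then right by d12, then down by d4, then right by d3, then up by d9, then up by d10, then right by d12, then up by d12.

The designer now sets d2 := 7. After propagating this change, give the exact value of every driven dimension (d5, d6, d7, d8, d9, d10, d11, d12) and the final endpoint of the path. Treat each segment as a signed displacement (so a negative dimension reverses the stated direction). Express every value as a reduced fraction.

d5 = -59
d6 = -295
d7 = 88
d8 = 28
d9 = 10
d10 = 75/2
d11 = -275
d12 = 138/5
endpoint = (356/5, -159/10)

Apply edit: d2 := 7
  d5 = d2 - d1*5 - d3 = -59
  d6 = d5*5 = -295
  d7 = d2 + d4/3 + d3*5 = 88
  d8 = d2*4 = 28
  d9 = d3 - 6 = 10
  d10 = 1 - d5/2 + d2 = 75/2
  d11 = d9 + d6 + d1 = -275
  d12 = d8/4 + d4 + d7/5 = 138/5
Walk from origin (0, 0):
  seg 1: down by d7 = 88 → (0, -88)
  seg 2: right by d12 = 138/5 → (138/5, -88)
  seg 3: down by d4 = 3 → (138/5, -91)
  seg 4: right by d3 = 16 → (218/5, -91)
  seg 5: up by d9 = 10 → (218/5, -81)
  seg 6: up by d10 = 75/2 → (218/5, -87/2)
  seg 7: right by d12 = 138/5 → (356/5, -87/2)
  seg 8: up by d12 = 138/5 → (356/5, -159/10)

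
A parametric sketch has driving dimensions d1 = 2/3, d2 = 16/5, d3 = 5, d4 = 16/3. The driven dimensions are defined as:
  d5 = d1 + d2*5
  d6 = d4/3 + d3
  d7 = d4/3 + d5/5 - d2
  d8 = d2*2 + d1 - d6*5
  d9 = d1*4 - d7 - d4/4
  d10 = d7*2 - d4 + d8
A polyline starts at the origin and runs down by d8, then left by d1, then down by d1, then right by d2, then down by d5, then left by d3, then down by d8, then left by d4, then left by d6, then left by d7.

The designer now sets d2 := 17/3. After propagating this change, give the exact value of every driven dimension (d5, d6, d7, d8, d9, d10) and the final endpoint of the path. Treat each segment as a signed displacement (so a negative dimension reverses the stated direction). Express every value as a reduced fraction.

d5 = 29
d6 = 61/9
d7 = 86/45
d8 = -197/9
d9 = -26/45
d10 = -117/5
endpoint = (-631/45, 127/9)

Apply edit: d2 := 17/3
  d5 = d1 + d2*5 = 29
  d6 = d4/3 + d3 = 61/9
  d7 = d4/3 + d5/5 - d2 = 86/45
  d8 = d2*2 + d1 - d6*5 = -197/9
  d9 = d1*4 - d7 - d4/4 = -26/45
  d10 = d7*2 - d4 + d8 = -117/5
Walk from origin (0, 0):
  seg 1: down by d8 = -197/9 → (0, 197/9)
  seg 2: left by d1 = 2/3 → (-2/3, 197/9)
  seg 3: down by d1 = 2/3 → (-2/3, 191/9)
  seg 4: right by d2 = 17/3 → (5, 191/9)
  seg 5: down by d5 = 29 → (5, -70/9)
  seg 6: left by d3 = 5 → (0, -70/9)
  seg 7: down by d8 = -197/9 → (0, 127/9)
  seg 8: left by d4 = 16/3 → (-16/3, 127/9)
  seg 9: left by d6 = 61/9 → (-109/9, 127/9)
  seg 10: left by d7 = 86/45 → (-631/45, 127/9)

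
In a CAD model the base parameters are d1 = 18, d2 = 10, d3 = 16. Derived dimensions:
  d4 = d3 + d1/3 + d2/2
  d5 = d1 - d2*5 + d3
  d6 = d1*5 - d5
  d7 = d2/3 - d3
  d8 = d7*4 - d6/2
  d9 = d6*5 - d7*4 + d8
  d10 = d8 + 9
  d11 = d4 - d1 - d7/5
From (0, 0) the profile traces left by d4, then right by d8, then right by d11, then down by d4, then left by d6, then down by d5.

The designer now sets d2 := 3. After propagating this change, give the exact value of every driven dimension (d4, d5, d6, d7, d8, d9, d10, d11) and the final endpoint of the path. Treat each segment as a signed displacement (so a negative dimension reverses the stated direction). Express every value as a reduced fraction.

d4 = 47/2
d5 = 19
d6 = 71
d7 = -15
d8 = -191/2
d9 = 639/2
d10 = -173/2
d11 = 17/2
endpoint = (-363/2, -85/2)

Apply edit: d2 := 3
  d4 = d3 + d1/3 + d2/2 = 47/2
  d5 = d1 - d2*5 + d3 = 19
  d6 = d1*5 - d5 = 71
  d7 = d2/3 - d3 = -15
  d8 = d7*4 - d6/2 = -191/2
  d9 = d6*5 - d7*4 + d8 = 639/2
  d10 = d8 + 9 = -173/2
  d11 = d4 - d1 - d7/5 = 17/2
Walk from origin (0, 0):
  seg 1: left by d4 = 47/2 → (-47/2, 0)
  seg 2: right by d8 = -191/2 → (-119, 0)
  seg 3: right by d11 = 17/2 → (-221/2, 0)
  seg 4: down by d4 = 47/2 → (-221/2, -47/2)
  seg 5: left by d6 = 71 → (-363/2, -47/2)
  seg 6: down by d5 = 19 → (-363/2, -85/2)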